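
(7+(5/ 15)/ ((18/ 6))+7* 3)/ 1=253/ 9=28.11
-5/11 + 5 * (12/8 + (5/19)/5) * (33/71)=93595/29678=3.15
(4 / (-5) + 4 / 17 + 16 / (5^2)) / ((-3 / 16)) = -512 / 1275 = -0.40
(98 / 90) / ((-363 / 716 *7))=-5012 / 16335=-0.31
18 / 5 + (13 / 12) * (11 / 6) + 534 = 539.59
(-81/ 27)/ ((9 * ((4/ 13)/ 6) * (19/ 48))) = -312/ 19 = -16.42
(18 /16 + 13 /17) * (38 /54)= 4883 /3672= 1.33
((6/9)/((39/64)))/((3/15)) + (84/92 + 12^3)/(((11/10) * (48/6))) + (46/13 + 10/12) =2220713/10764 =206.31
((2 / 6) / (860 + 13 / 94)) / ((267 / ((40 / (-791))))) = -3760 / 51227733123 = -0.00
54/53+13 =743/53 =14.02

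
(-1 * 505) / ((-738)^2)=-505 / 544644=-0.00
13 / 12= 1.08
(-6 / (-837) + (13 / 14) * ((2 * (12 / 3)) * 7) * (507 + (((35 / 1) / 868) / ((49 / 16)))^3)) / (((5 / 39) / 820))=1773023347021780984 / 10514644077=168624190.61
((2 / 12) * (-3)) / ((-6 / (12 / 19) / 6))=6 / 19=0.32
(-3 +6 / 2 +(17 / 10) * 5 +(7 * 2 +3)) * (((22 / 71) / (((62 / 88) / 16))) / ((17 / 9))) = 209088 / 2201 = 95.00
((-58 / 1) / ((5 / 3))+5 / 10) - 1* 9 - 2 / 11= -4783 / 110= -43.48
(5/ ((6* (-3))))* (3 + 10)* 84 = -910/ 3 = -303.33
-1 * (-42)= 42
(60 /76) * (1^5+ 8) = 135 /19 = 7.11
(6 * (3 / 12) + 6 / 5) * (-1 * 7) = -18.90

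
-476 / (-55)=476 / 55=8.65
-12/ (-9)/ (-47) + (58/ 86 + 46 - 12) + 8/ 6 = 218143/ 6063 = 35.98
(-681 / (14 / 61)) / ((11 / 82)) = -22119.23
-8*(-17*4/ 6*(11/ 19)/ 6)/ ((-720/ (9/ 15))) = -187/ 25650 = -0.01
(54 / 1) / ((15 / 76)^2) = 34656 / 25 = 1386.24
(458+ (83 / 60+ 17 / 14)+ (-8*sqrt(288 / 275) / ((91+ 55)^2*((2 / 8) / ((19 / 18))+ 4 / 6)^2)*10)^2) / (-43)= -158174171665018232587 / 14766661340509483020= -10.71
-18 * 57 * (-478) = 490428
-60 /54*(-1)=10 /9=1.11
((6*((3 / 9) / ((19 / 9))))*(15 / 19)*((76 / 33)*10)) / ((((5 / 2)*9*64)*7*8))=5 / 23408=0.00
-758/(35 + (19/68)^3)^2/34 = -2204163289088/121263681496441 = -0.02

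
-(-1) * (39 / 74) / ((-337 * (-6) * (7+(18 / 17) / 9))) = 221 / 6034996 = 0.00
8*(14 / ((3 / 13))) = 1456 / 3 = 485.33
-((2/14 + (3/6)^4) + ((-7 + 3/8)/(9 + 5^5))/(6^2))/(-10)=259421/12636288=0.02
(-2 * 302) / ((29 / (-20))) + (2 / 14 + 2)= 84995 / 203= 418.69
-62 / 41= -1.51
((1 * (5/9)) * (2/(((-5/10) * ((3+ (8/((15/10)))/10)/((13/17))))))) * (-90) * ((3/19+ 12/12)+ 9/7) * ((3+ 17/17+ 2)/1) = 76050000/119833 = 634.63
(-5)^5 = -3125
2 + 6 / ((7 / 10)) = 74 / 7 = 10.57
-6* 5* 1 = -30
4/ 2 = 2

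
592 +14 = 606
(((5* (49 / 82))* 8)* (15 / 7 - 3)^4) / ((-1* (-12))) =2160 / 2009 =1.08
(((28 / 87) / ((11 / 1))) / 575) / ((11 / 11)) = 28 / 550275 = 0.00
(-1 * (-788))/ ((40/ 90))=1773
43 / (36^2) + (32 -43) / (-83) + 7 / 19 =0.53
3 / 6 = 1 / 2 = 0.50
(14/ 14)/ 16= 1/ 16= 0.06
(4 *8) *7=224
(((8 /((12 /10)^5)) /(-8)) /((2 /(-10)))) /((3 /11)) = 171875 /23328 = 7.37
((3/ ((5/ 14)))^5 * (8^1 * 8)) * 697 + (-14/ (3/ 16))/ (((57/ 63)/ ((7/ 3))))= 332302810892192/ 178125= 1865559640.10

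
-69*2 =-138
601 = 601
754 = 754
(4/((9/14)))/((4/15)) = 70/3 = 23.33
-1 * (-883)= 883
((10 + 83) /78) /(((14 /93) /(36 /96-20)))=-155.44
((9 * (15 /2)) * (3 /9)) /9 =5 /2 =2.50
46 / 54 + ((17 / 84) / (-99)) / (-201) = 1423901 / 1671516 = 0.85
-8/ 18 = -4/ 9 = -0.44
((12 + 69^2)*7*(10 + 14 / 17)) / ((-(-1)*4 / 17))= 1536906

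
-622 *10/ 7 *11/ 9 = -68420/ 63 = -1086.03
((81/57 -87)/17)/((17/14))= -4.15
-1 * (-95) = 95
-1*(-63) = 63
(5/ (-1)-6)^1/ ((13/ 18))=-198/ 13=-15.23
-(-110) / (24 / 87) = 1595 / 4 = 398.75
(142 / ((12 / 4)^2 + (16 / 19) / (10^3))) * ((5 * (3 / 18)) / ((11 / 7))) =5901875 / 705441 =8.37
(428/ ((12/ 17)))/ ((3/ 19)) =34561/ 9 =3840.11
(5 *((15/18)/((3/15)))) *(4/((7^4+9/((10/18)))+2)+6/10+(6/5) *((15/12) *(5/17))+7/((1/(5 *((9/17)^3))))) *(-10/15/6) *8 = -11581324025/100284156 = -115.49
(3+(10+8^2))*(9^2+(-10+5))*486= 2844072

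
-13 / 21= -0.62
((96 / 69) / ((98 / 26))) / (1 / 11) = 4576 / 1127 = 4.06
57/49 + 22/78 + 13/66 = 23015/14014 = 1.64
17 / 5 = 3.40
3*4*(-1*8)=-96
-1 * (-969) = 969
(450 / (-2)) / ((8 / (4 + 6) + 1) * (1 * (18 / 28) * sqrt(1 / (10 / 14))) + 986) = -776475000 / 3402679439 + 182250 * sqrt(35) / 3402679439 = -0.23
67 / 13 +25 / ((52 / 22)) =409 / 26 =15.73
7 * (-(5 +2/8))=-147/4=-36.75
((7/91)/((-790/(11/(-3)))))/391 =11/12046710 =0.00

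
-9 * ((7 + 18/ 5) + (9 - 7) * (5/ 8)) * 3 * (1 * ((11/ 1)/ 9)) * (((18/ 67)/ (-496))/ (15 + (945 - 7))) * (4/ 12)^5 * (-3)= -869/ 316700960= -0.00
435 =435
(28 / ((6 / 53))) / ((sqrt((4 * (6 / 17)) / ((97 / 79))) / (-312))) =-19292 * sqrt(781626) / 237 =-71966.17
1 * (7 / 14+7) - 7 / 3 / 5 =211 / 30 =7.03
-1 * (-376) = 376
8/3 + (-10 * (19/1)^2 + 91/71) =-768089/213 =-3606.05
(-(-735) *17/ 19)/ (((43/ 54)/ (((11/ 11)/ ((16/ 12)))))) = 1012095/ 1634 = 619.40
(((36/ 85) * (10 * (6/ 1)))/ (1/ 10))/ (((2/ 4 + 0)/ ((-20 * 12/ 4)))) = -518400/ 17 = -30494.12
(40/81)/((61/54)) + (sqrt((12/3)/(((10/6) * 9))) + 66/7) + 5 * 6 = 2 * sqrt(15)/15 + 51068/1281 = 40.38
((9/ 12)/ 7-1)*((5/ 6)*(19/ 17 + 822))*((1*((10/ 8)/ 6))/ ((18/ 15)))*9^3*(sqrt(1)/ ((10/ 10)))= -168665625/ 2176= -77511.78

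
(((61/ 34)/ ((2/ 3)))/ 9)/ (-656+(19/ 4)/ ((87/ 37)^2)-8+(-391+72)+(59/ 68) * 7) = -153903/ 502374052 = -0.00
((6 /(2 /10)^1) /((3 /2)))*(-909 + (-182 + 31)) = -21200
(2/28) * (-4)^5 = -512/7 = -73.14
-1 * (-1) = 1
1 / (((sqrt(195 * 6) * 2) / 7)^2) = 49 / 4680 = 0.01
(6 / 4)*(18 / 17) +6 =129 / 17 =7.59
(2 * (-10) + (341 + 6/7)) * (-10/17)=-22530/119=-189.33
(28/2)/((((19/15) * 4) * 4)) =105/152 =0.69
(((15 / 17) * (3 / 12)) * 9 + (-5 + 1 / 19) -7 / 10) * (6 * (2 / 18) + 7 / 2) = -118285 / 7752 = -15.26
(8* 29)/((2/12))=1392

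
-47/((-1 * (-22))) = -47/22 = -2.14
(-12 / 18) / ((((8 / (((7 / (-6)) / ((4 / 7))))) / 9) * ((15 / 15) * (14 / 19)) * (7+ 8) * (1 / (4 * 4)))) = 133 / 60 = 2.22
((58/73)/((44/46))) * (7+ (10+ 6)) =15341/803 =19.10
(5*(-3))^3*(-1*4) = 13500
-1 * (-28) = 28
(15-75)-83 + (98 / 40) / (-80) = -228849 / 1600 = -143.03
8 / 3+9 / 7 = 3.95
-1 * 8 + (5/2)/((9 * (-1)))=-149/18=-8.28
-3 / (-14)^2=-3 / 196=-0.02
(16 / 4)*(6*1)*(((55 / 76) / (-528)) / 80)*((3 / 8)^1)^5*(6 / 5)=-729 / 199229440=-0.00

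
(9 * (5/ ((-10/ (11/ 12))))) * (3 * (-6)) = 297/ 4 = 74.25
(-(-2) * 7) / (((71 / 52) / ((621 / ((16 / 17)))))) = 960687 / 142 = 6765.40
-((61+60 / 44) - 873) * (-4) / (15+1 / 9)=-80253 / 374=-214.58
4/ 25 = 0.16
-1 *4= -4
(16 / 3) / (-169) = -16 / 507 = -0.03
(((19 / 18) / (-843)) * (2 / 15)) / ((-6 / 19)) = 361 / 682830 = 0.00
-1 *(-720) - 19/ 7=5021/ 7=717.29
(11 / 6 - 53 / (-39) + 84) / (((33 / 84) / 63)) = 1999494 / 143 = 13982.48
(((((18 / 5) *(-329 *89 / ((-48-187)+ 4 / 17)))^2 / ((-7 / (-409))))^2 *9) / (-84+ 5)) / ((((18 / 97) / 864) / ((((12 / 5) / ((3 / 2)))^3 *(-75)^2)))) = -4248619242914602878688457894474822320128 / 2505324672882789875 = -1695835788830461098275.68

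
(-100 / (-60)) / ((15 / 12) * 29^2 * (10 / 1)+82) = 10 / 63567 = 0.00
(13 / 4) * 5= 65 / 4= 16.25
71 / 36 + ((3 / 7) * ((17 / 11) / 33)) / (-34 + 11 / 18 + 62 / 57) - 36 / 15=-721520813 / 1684225620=-0.43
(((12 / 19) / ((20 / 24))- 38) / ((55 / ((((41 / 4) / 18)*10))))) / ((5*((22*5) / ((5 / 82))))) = -1769 / 4138200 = -0.00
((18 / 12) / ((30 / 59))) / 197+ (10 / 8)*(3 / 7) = 3797 / 6895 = 0.55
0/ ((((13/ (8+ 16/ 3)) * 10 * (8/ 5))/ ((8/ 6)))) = 0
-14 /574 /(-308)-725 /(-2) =4577651 /12628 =362.50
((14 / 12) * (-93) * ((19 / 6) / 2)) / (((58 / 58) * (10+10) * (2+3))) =-4123 / 2400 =-1.72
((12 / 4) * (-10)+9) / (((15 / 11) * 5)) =-77 / 25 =-3.08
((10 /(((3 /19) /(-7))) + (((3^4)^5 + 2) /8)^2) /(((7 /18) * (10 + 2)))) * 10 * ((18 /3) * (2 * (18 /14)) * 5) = 31402133396470889058.96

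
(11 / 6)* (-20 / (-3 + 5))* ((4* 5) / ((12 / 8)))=-2200 / 9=-244.44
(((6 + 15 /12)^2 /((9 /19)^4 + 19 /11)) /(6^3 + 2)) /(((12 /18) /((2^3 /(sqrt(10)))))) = 3616798713*sqrt(10) /22220914400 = 0.51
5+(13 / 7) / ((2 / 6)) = 74 / 7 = 10.57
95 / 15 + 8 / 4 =25 / 3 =8.33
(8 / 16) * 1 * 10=5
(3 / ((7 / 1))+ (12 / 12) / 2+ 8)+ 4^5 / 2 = 7293 / 14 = 520.93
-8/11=-0.73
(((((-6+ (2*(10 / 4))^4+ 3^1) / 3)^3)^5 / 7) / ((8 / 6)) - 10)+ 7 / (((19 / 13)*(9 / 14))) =6025598260257374243925833000000000.00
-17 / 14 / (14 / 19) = -323 / 196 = -1.65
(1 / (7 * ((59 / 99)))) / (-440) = -0.00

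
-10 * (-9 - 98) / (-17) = -1070 / 17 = -62.94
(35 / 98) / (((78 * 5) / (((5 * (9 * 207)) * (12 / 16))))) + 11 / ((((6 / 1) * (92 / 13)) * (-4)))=1272457 / 200928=6.33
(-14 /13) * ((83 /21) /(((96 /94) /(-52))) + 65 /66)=42701 /198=215.66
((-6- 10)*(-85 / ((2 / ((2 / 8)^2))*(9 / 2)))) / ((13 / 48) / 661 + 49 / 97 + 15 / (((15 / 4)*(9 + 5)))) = 610393840 / 51140289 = 11.94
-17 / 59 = -0.29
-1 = -1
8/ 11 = 0.73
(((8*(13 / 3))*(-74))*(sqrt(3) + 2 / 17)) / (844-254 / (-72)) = -7104*sqrt(3) / 2347-14208 / 39899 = -5.60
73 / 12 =6.08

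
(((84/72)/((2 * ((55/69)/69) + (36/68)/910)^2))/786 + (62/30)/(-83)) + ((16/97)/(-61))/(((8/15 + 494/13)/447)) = 2197885779565112040217582/848802018192661167719235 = 2.59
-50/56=-25/28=-0.89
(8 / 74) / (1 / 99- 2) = -396 / 7289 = -0.05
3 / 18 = 1 / 6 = 0.17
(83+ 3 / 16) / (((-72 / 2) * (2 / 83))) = -110473 / 1152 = -95.90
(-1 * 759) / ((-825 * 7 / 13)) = 299 / 175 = 1.71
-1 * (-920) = 920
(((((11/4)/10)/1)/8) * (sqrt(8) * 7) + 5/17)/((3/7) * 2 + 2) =7/68 + 539 * sqrt(2)/3200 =0.34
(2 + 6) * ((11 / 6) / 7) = 2.10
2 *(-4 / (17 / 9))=-72 / 17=-4.24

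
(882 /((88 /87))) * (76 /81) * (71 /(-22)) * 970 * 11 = -929710565 /33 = -28173047.42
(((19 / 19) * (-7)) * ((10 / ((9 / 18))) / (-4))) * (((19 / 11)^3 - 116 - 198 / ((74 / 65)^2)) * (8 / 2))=-67247623170 / 1822139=-36905.87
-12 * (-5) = 60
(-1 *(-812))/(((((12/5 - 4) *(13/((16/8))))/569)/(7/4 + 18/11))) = -86052715/572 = -150441.81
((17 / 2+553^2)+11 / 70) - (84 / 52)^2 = 1808896007 / 5915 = 305815.05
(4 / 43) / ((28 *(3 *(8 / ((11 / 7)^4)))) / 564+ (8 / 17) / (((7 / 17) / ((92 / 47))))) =4816889 / 125957406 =0.04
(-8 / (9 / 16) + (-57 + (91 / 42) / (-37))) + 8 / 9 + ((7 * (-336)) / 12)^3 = -557190873 / 74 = -7529606.39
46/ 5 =9.20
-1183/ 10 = -118.30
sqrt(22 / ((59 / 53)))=sqrt(68794) / 59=4.45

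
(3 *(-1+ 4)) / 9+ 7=8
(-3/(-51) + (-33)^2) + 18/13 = 240988/221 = 1090.44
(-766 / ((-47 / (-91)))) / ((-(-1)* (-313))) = 69706 / 14711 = 4.74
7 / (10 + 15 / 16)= 16 / 25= 0.64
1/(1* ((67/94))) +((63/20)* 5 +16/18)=43517/2412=18.04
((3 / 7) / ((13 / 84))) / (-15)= -12 / 65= -0.18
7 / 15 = 0.47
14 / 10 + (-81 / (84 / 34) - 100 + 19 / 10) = -4532 / 35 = -129.49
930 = 930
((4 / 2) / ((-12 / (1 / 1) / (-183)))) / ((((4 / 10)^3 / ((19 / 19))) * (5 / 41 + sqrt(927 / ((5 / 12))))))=-7815625 / 299189104 + 38452875 * sqrt(1545) / 149594552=10.08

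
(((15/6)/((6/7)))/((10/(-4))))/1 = -7/6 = -1.17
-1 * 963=-963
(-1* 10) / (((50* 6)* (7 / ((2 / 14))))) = -1 / 1470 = -0.00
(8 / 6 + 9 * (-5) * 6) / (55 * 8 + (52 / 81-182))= -10881 / 10475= -1.04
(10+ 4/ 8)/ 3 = 7/ 2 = 3.50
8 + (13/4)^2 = 297/16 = 18.56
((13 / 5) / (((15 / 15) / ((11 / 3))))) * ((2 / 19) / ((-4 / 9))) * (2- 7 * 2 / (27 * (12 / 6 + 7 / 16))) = -10351 / 2565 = -4.04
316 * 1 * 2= 632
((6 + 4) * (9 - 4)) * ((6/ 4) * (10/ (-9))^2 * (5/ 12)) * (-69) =-71875/ 27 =-2662.04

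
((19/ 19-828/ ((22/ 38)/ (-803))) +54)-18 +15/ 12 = 4593897/ 4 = 1148474.25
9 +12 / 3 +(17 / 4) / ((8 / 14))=327 / 16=20.44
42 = 42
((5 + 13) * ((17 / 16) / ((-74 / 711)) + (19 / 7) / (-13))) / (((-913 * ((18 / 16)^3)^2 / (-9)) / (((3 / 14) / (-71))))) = 9194807296 / 3341327658669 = 0.00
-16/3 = -5.33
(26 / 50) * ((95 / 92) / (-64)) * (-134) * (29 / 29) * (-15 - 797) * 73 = -245239631 / 3680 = -66641.20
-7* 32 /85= -224 /85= -2.64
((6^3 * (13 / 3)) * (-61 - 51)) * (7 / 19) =-733824 / 19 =-38622.32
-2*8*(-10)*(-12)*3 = -5760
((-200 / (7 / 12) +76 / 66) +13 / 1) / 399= -75931 / 92169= -0.82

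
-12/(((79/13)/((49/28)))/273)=-74529/79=-943.41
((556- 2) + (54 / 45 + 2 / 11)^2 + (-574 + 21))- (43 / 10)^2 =-7541 / 484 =-15.58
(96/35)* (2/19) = 192/665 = 0.29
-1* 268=-268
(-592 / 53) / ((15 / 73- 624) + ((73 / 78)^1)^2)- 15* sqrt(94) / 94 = -1.53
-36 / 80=-9 / 20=-0.45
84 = 84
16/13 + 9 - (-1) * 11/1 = 276/13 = 21.23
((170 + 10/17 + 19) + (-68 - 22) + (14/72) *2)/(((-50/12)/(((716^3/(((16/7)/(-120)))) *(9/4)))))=88432457917608/85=1040381857854.21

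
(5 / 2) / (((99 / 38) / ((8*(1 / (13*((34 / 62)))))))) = 23560 / 21879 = 1.08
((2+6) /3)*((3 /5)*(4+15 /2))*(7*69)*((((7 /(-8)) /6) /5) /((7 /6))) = -11109 /50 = -222.18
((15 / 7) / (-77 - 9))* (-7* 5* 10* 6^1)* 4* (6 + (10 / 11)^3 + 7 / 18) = 85532500 / 57233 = 1494.46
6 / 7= 0.86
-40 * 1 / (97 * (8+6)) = -0.03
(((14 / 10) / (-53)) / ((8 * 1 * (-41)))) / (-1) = -0.00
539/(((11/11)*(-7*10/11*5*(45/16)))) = -6776/1125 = -6.02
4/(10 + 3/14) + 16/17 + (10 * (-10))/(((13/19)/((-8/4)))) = 713840/2431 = 293.64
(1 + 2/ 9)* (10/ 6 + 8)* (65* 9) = 20735/ 3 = 6911.67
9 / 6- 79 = -155 / 2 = -77.50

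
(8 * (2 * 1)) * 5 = 80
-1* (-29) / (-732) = -29 / 732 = -0.04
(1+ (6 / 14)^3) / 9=370 / 3087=0.12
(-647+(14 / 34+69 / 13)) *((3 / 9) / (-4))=47241 / 884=53.44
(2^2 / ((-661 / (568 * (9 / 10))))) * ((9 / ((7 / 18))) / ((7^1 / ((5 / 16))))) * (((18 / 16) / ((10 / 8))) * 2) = -931662 / 161945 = -5.75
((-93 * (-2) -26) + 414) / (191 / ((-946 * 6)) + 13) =3258024 / 73597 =44.27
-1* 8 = -8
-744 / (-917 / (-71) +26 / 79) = -1391032 / 24763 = -56.17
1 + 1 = 2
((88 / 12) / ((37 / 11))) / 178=121 / 9879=0.01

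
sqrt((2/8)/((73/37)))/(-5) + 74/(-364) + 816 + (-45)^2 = 517025/182 - sqrt(2701)/730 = 2840.73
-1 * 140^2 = -19600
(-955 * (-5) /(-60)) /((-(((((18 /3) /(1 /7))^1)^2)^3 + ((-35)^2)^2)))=955 /65886388428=0.00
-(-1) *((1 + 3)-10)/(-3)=2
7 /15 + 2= 37 /15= 2.47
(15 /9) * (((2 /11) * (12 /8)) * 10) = 50 /11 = 4.55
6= 6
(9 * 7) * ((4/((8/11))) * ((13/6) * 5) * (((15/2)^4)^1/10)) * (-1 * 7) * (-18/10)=1915538625/128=14965145.51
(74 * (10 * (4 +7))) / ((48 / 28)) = 14245 / 3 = 4748.33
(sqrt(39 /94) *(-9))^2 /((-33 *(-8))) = 1053 /8272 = 0.13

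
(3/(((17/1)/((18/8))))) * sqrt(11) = 27 * sqrt(11)/68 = 1.32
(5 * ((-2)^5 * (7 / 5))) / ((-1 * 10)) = 112 / 5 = 22.40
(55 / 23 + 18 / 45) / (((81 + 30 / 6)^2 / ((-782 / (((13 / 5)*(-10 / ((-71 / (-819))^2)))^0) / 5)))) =-5457 / 92450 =-0.06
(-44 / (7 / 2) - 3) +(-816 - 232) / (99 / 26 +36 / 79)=-326993 / 1251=-261.39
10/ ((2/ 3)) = 15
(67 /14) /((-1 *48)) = -67 /672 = -0.10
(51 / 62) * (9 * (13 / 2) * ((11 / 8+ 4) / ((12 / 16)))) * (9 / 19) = 769743 / 4712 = 163.36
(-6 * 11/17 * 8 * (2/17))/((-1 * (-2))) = -528/289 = -1.83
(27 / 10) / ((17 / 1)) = 27 / 170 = 0.16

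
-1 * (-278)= 278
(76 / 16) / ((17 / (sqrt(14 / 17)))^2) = 133 / 9826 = 0.01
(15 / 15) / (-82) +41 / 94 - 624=-1201631 / 1927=-623.58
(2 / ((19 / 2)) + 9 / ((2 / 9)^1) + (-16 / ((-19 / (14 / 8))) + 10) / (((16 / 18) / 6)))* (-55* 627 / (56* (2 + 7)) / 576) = -1358225 / 96768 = -14.04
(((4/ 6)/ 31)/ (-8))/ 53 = -1/ 19716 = -0.00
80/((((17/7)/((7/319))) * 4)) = 980/5423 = 0.18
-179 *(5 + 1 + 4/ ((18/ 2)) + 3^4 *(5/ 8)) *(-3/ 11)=735511/ 264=2786.03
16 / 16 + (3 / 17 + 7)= 139 / 17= 8.18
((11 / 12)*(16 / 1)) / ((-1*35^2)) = -44 / 3675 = -0.01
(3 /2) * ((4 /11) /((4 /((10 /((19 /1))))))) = 15 /209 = 0.07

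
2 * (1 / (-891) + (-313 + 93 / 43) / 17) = -36.57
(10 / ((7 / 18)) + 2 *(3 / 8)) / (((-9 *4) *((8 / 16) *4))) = -247 / 672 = -0.37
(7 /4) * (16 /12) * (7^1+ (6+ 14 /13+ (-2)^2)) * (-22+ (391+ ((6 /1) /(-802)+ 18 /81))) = 2191955920 /140751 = 15573.29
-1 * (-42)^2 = -1764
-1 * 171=-171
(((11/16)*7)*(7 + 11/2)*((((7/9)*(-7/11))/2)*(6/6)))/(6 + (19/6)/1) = -1715/1056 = -1.62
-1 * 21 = -21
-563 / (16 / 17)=-9571 / 16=-598.19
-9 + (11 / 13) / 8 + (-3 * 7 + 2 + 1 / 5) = -14401 / 520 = -27.69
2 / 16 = 1 / 8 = 0.12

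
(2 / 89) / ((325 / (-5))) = -2 / 5785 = -0.00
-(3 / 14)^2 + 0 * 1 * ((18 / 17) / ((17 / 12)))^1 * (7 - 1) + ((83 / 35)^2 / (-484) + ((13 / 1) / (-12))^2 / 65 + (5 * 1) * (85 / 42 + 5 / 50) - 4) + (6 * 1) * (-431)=-55056181519 / 21344400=-2579.42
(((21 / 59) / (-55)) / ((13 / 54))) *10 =-2268 / 8437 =-0.27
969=969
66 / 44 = 3 / 2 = 1.50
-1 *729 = -729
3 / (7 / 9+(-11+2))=-27 / 74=-0.36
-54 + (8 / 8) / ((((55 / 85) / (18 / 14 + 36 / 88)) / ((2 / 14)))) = -635895 / 11858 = -53.63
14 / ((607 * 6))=7 / 1821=0.00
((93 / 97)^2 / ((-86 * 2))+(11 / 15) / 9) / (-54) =-16634213 / 11797756920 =-0.00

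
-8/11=-0.73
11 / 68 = 0.16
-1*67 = -67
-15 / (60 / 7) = -7 / 4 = -1.75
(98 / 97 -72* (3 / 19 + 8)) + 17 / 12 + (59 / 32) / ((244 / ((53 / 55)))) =-1388852329217 / 2374373760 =-584.93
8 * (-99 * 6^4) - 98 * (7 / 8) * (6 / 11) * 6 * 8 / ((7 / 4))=-11304864 / 11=-1027714.91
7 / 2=3.50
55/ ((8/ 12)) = 165/ 2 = 82.50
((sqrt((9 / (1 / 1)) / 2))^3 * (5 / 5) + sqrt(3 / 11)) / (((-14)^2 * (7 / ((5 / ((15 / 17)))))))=17 * sqrt(33) / 45276 + 153 * sqrt(2) / 5488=0.04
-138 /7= -19.71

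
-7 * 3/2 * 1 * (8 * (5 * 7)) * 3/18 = -490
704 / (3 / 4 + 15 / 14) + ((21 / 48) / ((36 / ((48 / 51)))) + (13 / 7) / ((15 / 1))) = 8281937 / 21420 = 386.65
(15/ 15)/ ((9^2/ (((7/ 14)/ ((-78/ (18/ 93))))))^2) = 1/ 4262261796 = 0.00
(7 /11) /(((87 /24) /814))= 142.90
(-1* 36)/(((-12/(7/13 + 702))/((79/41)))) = 2164521/533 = 4061.02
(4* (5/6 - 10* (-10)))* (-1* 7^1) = -8470/3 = -2823.33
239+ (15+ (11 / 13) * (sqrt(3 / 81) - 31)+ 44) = 11 * sqrt(3) / 117+ 3533 / 13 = 271.93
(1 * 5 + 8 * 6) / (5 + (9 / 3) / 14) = 742 / 73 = 10.16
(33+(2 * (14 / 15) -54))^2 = 366.08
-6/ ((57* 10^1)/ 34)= -34/ 95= -0.36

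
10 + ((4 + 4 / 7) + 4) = 130 / 7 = 18.57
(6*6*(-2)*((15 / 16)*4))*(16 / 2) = -2160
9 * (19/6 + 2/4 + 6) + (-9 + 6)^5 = -156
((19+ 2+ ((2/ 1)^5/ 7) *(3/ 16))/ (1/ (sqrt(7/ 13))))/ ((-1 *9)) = -17 *sqrt(91)/ 91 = -1.78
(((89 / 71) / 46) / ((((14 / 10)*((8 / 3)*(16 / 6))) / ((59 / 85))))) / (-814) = -47259 / 20247318784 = -0.00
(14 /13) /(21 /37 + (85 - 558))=-259 /113620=-0.00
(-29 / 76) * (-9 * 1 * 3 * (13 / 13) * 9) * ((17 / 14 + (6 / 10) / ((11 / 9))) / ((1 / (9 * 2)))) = 83274399 / 29260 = 2846.02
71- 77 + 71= 65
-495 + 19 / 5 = -2456 / 5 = -491.20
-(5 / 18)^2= -25 / 324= -0.08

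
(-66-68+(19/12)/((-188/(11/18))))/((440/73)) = -397242713/17867520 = -22.23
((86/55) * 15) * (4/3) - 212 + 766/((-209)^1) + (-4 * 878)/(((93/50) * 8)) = -8171584/19437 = -420.41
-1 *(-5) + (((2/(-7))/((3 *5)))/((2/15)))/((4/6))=67/14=4.79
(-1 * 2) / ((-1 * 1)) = 2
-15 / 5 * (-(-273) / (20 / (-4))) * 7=5733 / 5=1146.60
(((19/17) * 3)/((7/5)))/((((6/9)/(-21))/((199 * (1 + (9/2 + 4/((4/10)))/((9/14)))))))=-6011790/17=-353634.71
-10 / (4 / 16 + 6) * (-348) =2784 / 5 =556.80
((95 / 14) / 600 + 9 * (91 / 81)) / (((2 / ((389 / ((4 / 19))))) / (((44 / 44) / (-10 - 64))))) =-126.38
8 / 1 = 8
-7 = -7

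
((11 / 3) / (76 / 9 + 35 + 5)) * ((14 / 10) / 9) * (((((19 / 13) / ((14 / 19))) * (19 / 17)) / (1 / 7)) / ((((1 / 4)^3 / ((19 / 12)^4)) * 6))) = 68828123903 / 5619481920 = 12.25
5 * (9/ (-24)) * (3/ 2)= -45/ 16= -2.81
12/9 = 4/3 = 1.33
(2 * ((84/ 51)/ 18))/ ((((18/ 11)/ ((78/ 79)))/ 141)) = 188188/ 12087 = 15.57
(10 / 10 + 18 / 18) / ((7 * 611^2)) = 2 / 2613247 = 0.00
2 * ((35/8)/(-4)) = -35/16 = -2.19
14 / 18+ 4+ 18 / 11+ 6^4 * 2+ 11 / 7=1801790 / 693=2599.99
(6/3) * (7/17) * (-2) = -28/17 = -1.65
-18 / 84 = -0.21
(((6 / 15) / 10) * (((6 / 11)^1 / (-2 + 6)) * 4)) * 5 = 6 / 55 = 0.11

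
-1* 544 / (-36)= 136 / 9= 15.11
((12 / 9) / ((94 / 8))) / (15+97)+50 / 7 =7051 / 987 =7.14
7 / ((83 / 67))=469 / 83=5.65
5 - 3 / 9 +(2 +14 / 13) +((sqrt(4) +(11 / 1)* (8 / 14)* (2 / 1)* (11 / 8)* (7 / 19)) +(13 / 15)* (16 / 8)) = 22039 / 1235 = 17.85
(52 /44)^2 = 169 /121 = 1.40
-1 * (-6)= 6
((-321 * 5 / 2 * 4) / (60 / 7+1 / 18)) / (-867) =134820 / 314143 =0.43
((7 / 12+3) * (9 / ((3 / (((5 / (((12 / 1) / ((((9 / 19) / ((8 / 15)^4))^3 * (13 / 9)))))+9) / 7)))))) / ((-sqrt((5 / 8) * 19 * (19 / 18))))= -31562857128237295131 * sqrt(5) / 1253782729879715840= -56.29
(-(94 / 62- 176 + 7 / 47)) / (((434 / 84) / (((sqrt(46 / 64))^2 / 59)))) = 8763207 / 21318824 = 0.41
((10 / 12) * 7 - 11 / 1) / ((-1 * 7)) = 31 / 42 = 0.74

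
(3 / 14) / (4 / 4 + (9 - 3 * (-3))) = 3 / 266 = 0.01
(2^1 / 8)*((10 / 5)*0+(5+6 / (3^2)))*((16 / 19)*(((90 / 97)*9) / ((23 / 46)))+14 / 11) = 2642837 / 121638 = 21.73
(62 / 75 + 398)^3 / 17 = 26763096278528 / 7171875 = 3731673.56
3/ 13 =0.23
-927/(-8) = 927/8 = 115.88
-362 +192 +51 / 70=-11849 / 70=-169.27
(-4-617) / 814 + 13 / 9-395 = -2888777 / 7326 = -394.32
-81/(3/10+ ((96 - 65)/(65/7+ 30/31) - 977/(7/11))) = 2523150/47720627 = 0.05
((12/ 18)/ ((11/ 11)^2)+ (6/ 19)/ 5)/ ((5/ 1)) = 208/ 1425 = 0.15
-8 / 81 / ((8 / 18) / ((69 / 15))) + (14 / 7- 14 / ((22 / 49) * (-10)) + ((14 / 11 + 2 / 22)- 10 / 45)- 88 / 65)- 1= 37111 / 12870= 2.88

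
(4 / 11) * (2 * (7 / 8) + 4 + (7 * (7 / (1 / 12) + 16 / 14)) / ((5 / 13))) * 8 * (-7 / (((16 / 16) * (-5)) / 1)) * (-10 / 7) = -497712 / 55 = -9049.31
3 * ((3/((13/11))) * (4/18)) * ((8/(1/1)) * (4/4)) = 176/13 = 13.54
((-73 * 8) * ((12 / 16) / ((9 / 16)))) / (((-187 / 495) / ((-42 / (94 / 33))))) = -24282720 / 799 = -30391.39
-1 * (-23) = 23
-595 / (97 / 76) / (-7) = 6460 / 97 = 66.60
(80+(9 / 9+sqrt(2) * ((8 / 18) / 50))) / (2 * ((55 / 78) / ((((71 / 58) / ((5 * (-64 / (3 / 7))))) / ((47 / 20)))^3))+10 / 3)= -30527302923 / 1565288201250955430-41875587 * sqrt(2) / 19566102515636942875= -0.00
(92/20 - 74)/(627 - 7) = -347/3100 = -0.11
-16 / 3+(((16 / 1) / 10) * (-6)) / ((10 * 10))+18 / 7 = -7502 / 2625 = -2.86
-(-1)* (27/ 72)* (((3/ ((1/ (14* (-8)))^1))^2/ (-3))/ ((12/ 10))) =-11760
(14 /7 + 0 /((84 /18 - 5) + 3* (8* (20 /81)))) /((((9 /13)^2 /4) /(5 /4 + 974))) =1318538 /81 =16278.25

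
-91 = -91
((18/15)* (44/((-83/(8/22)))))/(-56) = 12/2905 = 0.00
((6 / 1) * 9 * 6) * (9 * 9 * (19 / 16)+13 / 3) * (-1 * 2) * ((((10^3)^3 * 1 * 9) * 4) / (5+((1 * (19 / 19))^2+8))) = -1172475000000000 / 7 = -167496428571428.57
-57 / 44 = -1.30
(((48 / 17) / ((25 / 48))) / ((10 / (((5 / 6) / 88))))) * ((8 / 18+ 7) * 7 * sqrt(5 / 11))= 3752 * sqrt(55) / 154275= 0.18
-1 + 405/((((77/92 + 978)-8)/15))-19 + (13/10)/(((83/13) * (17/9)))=-17183327243/1260262870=-13.63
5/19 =0.26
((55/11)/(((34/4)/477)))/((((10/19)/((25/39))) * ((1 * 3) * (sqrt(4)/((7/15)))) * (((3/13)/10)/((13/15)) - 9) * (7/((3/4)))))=-65455/206244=-0.32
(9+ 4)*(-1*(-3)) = 39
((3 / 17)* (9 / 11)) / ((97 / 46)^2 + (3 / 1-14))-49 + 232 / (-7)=-213064157 / 2593129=-82.16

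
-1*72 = -72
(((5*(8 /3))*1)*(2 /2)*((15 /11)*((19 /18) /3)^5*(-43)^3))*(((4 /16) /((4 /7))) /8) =-34451760558775 /80813044224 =-426.31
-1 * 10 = -10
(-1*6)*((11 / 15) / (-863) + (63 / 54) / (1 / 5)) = -151003 / 4315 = -34.99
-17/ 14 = -1.21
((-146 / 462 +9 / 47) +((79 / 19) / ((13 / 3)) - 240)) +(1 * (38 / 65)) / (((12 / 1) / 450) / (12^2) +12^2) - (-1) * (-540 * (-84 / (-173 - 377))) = -304861401716789 / 947852850945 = -321.63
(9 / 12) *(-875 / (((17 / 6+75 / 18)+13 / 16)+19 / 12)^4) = -3483648000 / 41371966801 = -0.08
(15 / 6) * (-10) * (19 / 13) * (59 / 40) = -5605 / 104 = -53.89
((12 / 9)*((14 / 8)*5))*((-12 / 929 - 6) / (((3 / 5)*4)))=-162925 / 5574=-29.23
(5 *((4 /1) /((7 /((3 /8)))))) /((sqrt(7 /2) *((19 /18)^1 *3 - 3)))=45 *sqrt(14) /49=3.44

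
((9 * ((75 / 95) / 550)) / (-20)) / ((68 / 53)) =-1431 / 2842400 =-0.00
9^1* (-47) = -423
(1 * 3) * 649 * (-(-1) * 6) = 11682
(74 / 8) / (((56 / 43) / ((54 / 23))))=42957 / 2576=16.68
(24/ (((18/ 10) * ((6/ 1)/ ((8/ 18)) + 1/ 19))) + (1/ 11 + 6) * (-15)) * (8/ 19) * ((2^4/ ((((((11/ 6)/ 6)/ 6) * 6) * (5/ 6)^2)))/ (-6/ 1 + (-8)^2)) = -8493493248/ 171677825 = -49.47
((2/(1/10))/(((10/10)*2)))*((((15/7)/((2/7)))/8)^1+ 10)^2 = 153125/128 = 1196.29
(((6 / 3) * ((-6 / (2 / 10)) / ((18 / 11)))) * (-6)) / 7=220 / 7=31.43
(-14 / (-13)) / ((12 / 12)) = 14 / 13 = 1.08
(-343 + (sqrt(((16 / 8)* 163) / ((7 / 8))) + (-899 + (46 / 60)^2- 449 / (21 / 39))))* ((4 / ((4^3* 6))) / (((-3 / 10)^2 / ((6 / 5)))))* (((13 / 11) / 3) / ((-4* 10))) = 169964561 / 59875200- 13* sqrt(1141) / 16632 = 2.81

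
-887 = -887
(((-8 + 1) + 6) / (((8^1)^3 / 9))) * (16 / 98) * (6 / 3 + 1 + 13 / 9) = -5 / 392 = -0.01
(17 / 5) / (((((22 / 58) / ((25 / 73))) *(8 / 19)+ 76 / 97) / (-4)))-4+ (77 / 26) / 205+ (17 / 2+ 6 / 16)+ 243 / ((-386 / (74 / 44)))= -133236865334687 / 18897352136520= -7.05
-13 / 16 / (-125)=13 / 2000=0.01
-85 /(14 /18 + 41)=-765 /376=-2.03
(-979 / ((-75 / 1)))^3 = 938313739 / 421875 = 2224.15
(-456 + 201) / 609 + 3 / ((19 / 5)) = 1430 / 3857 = 0.37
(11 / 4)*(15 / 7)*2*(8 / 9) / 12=55 / 63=0.87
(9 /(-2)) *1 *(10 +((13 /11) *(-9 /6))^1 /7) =-13509 /308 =-43.86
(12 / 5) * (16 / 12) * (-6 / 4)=-24 / 5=-4.80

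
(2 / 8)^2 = 1 / 16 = 0.06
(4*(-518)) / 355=-2072 / 355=-5.84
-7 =-7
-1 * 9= -9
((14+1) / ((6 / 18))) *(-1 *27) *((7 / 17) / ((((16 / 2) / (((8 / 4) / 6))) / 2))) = -2835 / 68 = -41.69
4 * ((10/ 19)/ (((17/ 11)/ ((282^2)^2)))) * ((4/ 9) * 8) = 9893650821120/ 323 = 30630497898.20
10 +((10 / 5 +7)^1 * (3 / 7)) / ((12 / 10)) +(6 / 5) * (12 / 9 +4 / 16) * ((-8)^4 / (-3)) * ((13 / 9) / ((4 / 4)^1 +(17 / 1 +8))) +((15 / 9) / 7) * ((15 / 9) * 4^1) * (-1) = -250409 / 1890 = -132.49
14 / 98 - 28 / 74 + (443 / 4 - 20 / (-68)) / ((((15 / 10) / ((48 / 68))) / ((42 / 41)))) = 163556767 / 3068891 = 53.30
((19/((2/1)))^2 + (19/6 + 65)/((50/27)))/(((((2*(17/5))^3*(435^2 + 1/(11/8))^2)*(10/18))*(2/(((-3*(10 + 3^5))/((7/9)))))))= -47259706527/4768046903815295968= -0.00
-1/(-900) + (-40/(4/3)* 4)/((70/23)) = -248393/6300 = -39.43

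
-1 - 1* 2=-3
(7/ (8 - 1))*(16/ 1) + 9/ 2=41/ 2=20.50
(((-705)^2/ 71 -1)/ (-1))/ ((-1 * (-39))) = -496954/ 2769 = -179.47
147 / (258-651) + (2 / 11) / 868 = -233795 / 625394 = -0.37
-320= -320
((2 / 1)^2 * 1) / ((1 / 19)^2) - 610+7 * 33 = 1065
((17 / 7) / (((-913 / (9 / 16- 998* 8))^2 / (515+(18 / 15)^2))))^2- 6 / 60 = 9196405578.17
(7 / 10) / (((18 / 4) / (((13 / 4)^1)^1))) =91 / 180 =0.51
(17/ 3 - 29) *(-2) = 140/ 3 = 46.67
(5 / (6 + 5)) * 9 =45 / 11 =4.09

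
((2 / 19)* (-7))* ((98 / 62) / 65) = -686 / 38285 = -0.02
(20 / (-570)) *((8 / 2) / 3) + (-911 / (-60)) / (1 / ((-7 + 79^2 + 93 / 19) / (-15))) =-107989829 / 17100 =-6315.19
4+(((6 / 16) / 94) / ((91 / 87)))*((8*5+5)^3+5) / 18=122701 / 5264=23.31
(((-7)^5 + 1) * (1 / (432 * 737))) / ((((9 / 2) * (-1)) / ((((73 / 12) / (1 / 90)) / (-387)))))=-1022365 / 61607304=-0.02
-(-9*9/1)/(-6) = -27/2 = -13.50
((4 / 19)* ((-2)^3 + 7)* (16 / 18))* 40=-1280 / 171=-7.49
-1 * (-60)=60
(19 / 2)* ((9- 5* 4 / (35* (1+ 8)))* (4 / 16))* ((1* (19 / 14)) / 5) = 203243 / 35280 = 5.76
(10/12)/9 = 0.09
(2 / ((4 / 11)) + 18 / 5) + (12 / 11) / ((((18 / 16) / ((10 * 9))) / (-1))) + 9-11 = -8819 / 110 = -80.17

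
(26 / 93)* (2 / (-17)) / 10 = -26 / 7905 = -0.00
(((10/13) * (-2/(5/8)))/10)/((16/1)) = -1/65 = -0.02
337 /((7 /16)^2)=86272 /49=1760.65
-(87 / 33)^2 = -841 / 121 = -6.95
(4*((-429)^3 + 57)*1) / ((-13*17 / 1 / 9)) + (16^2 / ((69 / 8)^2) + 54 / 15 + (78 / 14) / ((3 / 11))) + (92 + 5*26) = 473640372034351 / 36826335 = 12861458.30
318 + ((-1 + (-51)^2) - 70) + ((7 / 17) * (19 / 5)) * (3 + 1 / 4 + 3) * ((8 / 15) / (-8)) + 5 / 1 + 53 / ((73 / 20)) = 42693407 / 14892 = 2866.87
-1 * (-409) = 409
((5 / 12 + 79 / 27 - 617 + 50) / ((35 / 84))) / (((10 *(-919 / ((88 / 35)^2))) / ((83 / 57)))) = 1.36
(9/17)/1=9/17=0.53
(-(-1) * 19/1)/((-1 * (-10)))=19/10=1.90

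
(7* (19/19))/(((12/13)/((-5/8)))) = -455/96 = -4.74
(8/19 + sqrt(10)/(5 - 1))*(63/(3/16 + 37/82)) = 330624/7961 + 10332*sqrt(10)/419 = 119.51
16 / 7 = 2.29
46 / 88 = 23 / 44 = 0.52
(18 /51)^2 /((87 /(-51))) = -36 /493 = -0.07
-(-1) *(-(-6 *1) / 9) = 2 / 3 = 0.67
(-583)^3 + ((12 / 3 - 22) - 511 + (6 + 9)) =-198155801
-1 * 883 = -883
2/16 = 1/8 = 0.12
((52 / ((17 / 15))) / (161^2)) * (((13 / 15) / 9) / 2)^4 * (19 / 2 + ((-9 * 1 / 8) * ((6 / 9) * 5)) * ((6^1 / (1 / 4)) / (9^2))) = 0.00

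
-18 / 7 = -2.57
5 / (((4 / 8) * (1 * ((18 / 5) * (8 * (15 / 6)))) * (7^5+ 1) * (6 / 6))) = 5 / 605088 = 0.00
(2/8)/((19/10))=5/38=0.13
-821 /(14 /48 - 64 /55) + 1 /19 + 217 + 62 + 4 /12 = 80101715 /65607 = 1220.93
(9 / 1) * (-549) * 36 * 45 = -8004420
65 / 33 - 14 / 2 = -166 / 33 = -5.03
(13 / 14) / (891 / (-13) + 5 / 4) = -338 / 24493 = -0.01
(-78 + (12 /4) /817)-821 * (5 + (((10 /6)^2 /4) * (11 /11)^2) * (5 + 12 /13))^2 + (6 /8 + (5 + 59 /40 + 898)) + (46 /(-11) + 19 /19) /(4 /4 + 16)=-11269767980173837 /167311338480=-67358.06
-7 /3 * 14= -32.67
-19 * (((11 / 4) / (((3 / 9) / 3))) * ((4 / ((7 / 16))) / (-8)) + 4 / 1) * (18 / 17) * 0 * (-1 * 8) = 0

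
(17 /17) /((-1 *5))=-0.20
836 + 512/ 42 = 17812/ 21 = 848.19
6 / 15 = 2 / 5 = 0.40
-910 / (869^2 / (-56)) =50960 / 755161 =0.07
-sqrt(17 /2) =-sqrt(34) /2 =-2.92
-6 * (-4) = 24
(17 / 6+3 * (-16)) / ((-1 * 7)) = 271 / 42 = 6.45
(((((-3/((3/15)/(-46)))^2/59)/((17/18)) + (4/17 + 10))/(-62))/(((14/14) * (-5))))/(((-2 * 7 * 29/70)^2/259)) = 5555592735/26149213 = 212.46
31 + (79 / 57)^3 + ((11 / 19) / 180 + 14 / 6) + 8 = 162965573 / 3703860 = 44.00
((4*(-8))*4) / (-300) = 32 / 75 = 0.43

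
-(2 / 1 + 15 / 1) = -17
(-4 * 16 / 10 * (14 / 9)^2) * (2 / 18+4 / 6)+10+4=7126 / 3645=1.96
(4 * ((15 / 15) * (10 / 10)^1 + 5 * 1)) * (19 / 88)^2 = 1083 / 968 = 1.12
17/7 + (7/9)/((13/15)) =908/273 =3.33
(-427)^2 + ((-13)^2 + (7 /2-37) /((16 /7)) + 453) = 182936.34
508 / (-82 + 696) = 254 / 307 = 0.83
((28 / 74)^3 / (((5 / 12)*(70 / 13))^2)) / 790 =170352 / 12504959375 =0.00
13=13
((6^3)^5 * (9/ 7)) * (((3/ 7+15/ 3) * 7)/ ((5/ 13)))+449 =2090442441440611/ 35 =59726926898303.17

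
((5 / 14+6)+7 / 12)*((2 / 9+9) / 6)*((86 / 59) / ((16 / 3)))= 2080727 / 713664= 2.92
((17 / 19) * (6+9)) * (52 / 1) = 13260 / 19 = 697.89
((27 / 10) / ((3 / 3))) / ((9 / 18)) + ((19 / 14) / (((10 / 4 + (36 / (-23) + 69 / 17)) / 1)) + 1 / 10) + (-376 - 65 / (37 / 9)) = -780875899 / 2022790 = -386.04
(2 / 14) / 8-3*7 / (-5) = 1181 / 280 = 4.22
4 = 4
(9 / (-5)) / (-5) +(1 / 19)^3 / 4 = 246949 / 685900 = 0.36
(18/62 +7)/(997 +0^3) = 226/30907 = 0.01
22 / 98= 11 / 49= 0.22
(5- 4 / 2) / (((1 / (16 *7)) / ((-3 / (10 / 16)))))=-1612.80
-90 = -90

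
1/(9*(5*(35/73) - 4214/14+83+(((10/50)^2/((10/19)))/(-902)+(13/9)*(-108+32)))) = -16461500/48206274983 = -0.00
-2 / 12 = -1 / 6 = -0.17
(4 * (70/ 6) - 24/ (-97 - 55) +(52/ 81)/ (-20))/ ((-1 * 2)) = -180034/ 7695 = -23.40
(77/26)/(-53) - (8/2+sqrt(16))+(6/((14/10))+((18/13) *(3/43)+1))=-1108935/414778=-2.67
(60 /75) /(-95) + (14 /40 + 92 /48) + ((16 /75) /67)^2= 1083425014 /479761875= 2.26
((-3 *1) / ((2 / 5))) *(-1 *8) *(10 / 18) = 100 / 3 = 33.33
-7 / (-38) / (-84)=-1 / 456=-0.00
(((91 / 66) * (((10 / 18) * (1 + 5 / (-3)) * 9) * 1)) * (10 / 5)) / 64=-455 / 3168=-0.14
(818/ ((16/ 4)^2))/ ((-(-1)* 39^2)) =409/ 12168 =0.03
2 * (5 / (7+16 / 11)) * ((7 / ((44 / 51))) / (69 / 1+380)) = 595 / 27838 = 0.02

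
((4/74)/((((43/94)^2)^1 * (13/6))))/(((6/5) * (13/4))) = 353440/11561797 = 0.03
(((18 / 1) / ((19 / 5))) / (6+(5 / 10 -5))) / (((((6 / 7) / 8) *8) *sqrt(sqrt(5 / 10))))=70 *2^(1 / 4) / 19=4.38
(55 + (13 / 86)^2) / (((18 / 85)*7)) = 34590665 / 931896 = 37.12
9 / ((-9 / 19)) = -19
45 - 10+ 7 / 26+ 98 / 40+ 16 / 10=10223 / 260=39.32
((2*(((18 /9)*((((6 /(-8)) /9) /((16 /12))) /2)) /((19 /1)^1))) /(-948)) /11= 1 /1585056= 0.00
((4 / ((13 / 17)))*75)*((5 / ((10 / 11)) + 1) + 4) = 53550 / 13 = 4119.23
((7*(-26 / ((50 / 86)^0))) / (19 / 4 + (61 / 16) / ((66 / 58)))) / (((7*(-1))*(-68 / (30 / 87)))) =-2640 / 162197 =-0.02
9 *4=36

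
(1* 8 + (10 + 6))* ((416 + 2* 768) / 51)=15616 / 17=918.59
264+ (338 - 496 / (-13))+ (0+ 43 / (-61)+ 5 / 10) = 1014959 / 1586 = 639.95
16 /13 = 1.23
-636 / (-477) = 4 / 3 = 1.33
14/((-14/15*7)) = -15/7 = -2.14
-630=-630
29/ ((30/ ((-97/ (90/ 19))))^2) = 13.51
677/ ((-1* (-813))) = 677/ 813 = 0.83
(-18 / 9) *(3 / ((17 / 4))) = -24 / 17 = -1.41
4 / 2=2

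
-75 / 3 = -25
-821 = -821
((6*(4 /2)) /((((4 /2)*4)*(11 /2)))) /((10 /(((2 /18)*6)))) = 1 /55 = 0.02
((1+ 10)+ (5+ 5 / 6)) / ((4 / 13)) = 1313 / 24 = 54.71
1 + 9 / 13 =22 / 13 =1.69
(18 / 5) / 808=9 / 2020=0.00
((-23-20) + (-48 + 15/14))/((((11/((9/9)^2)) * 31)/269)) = -70.94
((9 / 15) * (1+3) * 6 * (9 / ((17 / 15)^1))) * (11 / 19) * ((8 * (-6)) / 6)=-171072 / 323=-529.63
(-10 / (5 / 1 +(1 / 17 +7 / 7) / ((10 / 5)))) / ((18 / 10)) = -425 / 423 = -1.00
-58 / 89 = -0.65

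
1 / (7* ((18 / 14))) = 1 / 9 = 0.11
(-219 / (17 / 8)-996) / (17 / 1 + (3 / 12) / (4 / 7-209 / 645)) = -61.02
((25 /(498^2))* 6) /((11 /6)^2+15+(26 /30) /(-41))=30750 /932419261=0.00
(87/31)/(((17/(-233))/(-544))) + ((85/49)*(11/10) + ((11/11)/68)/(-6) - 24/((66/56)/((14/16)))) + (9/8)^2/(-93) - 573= 1109087100797/54538176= 20335.98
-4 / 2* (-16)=32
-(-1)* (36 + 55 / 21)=811 / 21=38.62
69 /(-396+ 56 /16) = -138 /785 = -0.18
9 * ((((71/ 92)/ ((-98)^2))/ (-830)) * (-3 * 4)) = 1917/ 183340360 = 0.00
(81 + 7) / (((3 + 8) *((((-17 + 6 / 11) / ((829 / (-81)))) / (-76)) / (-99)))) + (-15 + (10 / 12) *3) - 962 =118800823 / 3258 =36464.34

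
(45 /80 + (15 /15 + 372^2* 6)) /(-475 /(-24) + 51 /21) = 278982669 /7466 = 37367.09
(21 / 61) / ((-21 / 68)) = -68 / 61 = -1.11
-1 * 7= -7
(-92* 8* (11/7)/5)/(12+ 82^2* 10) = -88/25585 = -0.00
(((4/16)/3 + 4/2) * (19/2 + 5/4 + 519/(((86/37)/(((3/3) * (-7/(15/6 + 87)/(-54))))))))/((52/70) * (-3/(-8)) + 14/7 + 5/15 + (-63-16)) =-2684808875/8889942636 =-0.30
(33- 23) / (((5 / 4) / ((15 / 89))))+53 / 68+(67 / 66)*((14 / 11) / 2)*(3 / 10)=4250091 / 1830730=2.32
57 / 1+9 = 66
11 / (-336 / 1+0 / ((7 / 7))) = -11 / 336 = -0.03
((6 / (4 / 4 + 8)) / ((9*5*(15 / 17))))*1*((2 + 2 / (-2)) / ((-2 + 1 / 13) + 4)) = 442 / 54675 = 0.01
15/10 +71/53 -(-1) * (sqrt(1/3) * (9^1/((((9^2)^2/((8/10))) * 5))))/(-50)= 301/106 -2 * sqrt(3)/1366875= 2.84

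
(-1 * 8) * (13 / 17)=-104 / 17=-6.12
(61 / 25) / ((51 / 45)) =183 / 85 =2.15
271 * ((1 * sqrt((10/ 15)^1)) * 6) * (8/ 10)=1062.10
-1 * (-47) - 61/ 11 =456/ 11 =41.45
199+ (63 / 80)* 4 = 4043 / 20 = 202.15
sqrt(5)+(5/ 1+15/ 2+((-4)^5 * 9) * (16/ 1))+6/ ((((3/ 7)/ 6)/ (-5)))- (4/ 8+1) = -147865+sqrt(5) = -147862.76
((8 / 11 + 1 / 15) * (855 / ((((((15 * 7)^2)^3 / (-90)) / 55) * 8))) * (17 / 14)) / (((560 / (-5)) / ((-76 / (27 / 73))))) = -58688131 / 84050798580000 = -0.00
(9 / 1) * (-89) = -801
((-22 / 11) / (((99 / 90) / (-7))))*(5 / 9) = 700 / 99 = 7.07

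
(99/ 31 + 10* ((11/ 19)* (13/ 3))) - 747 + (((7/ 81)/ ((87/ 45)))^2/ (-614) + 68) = -144278128822765/ 221721184494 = -650.72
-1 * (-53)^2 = -2809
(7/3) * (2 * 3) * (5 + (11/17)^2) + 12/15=110776/1445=76.66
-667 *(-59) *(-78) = -3069534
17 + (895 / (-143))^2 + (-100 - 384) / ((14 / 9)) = -36497316 / 143143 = -254.97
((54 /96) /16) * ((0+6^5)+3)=70011 /256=273.48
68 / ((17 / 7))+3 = 31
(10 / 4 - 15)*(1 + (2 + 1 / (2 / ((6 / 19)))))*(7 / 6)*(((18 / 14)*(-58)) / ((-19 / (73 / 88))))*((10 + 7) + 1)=-21434625 / 7942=-2698.90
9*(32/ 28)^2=576/ 49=11.76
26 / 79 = 0.33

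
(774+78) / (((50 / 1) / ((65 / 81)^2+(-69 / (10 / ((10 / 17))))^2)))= 4609028332 / 15801075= 291.69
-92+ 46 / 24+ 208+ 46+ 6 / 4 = 165.42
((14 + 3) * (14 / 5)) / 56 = 17 / 20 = 0.85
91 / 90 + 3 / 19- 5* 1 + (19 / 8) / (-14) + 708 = 67414979 / 95760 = 704.00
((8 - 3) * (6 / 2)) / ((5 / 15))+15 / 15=46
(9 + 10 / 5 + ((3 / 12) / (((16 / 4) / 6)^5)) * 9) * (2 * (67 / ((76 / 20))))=1204325 / 1216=990.40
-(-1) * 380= 380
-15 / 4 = -3.75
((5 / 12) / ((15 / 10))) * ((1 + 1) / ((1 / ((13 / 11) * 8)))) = 520 / 99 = 5.25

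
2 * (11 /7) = 3.14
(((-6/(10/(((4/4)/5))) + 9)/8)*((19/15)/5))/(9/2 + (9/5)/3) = 703/12750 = 0.06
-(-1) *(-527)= -527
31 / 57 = 0.54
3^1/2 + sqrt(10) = 3/2 + sqrt(10) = 4.66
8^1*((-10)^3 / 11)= -8000 / 11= -727.27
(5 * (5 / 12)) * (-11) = -275 / 12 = -22.92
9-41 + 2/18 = -287/9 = -31.89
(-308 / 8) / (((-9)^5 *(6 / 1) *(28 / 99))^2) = -0.00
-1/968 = -0.00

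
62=62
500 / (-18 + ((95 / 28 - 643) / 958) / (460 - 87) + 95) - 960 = -146915150240 / 154078839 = -953.51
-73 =-73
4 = 4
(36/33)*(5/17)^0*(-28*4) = -1344/11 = -122.18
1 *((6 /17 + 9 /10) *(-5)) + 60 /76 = -3537 /646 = -5.48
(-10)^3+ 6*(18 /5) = -4892 /5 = -978.40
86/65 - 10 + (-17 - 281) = -19934/65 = -306.68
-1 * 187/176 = -17/16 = -1.06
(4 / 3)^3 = 64 / 27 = 2.37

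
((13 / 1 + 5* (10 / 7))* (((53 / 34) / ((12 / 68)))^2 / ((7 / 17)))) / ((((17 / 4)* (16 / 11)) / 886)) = 643348079 / 1176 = 547064.69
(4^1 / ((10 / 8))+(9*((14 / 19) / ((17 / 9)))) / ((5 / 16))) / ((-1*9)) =-23312 / 14535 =-1.60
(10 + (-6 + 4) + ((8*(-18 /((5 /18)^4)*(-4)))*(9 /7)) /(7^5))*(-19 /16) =-2689546387 /147061250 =-18.29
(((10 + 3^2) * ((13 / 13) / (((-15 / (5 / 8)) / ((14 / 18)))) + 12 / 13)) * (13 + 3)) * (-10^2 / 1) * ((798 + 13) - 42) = -7308422200 / 351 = -20821715.67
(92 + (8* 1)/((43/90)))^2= 21864976/1849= 11825.30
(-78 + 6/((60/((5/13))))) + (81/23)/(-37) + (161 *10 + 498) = 44914525/22126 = 2029.94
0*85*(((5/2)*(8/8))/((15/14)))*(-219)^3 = 0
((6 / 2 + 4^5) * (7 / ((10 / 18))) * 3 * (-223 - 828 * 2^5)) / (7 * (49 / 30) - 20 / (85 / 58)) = 528996281814 / 1129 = 468552951.12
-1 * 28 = -28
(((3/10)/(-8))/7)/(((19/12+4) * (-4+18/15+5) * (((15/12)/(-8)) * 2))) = 36/25795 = 0.00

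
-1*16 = -16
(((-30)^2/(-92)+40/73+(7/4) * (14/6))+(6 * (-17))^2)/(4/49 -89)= -10266284147/87784836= -116.95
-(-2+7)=-5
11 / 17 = 0.65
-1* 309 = -309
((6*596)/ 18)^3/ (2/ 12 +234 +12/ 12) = 423417472/ 12699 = 33342.58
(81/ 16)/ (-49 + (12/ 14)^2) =-3969/ 37840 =-0.10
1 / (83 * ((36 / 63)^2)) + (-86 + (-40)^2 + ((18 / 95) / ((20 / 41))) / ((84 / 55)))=1337300863 / 883120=1514.29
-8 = -8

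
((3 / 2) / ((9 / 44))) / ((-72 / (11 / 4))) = -121 / 432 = -0.28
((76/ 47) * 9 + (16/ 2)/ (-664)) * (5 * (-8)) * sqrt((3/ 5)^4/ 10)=-81684 * sqrt(10)/ 3901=-66.22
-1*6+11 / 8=-37 / 8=-4.62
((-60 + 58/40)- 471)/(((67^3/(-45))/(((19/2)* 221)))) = 400244481/2406104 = 166.35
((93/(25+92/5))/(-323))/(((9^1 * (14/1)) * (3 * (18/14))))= -5/366282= -0.00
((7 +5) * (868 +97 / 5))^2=2834923536 / 25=113396941.44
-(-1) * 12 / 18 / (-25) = -2 / 75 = -0.03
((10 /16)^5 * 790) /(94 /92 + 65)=28390625 /24879104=1.14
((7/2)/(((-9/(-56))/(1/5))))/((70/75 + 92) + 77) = 196/7647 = 0.03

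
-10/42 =-5/21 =-0.24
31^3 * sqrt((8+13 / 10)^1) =29791 * sqrt(930) / 10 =90850.34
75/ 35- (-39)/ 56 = 159/ 56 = 2.84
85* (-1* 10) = -850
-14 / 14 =-1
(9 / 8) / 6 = 3 / 16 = 0.19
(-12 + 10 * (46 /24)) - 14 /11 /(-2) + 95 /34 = 5945 /561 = 10.60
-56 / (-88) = 7 / 11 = 0.64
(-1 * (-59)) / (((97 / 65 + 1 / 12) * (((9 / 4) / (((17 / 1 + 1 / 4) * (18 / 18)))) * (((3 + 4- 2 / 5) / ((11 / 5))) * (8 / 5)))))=441025 / 7374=59.81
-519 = -519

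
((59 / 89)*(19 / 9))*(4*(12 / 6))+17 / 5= 58457 / 4005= 14.60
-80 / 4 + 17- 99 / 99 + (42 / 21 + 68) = 66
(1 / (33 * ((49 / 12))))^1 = 4 / 539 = 0.01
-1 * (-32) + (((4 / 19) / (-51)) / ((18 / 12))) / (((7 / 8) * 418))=136094080 / 4252941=32.00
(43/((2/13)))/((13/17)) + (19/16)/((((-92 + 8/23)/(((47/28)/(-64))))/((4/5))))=27613808699/75550720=365.50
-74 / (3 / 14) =-1036 / 3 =-345.33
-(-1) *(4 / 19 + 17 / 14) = 379 / 266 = 1.42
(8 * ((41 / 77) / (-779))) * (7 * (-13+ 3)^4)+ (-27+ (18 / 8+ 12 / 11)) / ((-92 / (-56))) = -3818453 / 9614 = -397.18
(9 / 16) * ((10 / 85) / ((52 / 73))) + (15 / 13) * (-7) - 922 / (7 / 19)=-124282537 / 49504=-2510.56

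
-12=-12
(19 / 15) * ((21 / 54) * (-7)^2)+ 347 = 100207 / 270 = 371.14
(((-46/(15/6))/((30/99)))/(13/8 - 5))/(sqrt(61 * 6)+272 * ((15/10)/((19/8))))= 41840128/394558875 - 730664 * sqrt(366)/1183676625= 0.09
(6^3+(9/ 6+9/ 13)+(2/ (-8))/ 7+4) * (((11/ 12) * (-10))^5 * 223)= -336136084796875/ 104832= -3206426327.81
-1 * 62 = -62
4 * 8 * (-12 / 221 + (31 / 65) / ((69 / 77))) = 89696 / 5865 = 15.29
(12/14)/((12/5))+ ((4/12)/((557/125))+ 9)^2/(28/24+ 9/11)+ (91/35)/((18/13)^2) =19912029315911/460887299460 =43.20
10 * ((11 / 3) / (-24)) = -55 / 36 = -1.53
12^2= 144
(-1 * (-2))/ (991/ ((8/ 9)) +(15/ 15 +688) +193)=16/ 15975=0.00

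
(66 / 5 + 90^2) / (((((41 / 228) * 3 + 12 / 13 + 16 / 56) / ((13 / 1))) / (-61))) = -222479683608 / 60455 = -3680087.40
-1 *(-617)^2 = -380689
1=1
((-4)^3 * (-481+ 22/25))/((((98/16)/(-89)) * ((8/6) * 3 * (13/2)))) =-273476352/15925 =-17172.77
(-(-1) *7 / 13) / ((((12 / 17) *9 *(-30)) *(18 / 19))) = -2261 / 758160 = -0.00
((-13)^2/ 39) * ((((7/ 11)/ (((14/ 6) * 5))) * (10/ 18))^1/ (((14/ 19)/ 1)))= 247/ 1386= 0.18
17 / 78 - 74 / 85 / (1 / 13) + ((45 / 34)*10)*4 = 277409 / 6630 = 41.84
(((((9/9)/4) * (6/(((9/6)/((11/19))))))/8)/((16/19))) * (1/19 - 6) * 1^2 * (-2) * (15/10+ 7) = 21131/2432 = 8.69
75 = 75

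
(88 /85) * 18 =1584 /85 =18.64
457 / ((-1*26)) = -457 / 26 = -17.58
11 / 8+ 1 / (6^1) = 1.54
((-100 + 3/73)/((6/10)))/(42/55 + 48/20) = -2006675/38106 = -52.66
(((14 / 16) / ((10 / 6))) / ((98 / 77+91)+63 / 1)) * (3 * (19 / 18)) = 209 / 19520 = 0.01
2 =2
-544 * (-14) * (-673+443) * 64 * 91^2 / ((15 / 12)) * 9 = -6684209086464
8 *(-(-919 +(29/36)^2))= 1190183/162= 7346.81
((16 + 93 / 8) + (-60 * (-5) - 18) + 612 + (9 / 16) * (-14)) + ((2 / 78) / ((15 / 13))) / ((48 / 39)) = 657913 / 720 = 913.77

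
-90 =-90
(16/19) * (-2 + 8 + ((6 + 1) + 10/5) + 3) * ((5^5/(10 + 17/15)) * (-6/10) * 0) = 0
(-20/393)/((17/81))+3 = 6141/2227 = 2.76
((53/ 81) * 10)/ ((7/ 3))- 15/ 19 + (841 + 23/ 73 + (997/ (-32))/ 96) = 226291644407/ 268434432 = 843.01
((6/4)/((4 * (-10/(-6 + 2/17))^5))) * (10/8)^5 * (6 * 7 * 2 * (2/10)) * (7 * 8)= 861328125/11358856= 75.83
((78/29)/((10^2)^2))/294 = 13/14210000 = 0.00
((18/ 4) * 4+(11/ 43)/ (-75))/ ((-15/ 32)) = -1857248/ 48375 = -38.39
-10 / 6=-5 / 3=-1.67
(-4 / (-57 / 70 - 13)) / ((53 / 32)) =8960 / 51251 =0.17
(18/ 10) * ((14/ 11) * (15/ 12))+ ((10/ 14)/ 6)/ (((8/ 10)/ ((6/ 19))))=17033/ 5852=2.91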